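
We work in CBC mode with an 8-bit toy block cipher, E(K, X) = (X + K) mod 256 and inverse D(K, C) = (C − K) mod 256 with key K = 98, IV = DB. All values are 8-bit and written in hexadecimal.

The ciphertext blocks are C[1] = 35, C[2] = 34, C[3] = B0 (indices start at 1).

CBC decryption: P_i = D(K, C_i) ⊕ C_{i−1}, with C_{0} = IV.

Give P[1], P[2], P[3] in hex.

P[1]: D(K, 35) = 9D; 9D ⊕ DB = 46.
P[2]: D(K, 34) = 9C; 9C ⊕ 35 = A9.
P[3]: D(K, B0) = 18; 18 ⊕ 34 = 2C.

P[1] = 46, P[2] = A9, P[3] = 2C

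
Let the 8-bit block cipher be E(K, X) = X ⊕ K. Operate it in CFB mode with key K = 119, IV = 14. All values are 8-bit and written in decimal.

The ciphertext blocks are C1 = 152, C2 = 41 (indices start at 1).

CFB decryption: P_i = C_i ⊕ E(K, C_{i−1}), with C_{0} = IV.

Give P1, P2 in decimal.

P1 = 225, P2 = 198

P1: E(K, 14) = 121; 152 ⊕ 121 = 225.
P2: E(K, 152) = 239; 41 ⊕ 239 = 198.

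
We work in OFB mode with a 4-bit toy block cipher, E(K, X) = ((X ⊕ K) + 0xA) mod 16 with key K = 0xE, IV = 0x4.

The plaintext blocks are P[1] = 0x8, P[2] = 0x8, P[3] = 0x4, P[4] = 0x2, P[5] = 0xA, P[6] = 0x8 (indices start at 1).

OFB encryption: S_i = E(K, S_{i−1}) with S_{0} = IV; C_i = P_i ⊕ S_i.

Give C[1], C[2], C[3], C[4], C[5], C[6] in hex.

C[1] = 0xC, C[2] = 0xC, C[3] = 0x0, C[4] = 0x6, C[5] = 0xE, C[6] = 0xC

C[1]: S = E(K, 0x4) = 0x4; 0x8 ⊕ 0x4 = 0xC.
C[2]: S = E(K, 0x4) = 0x4; 0x8 ⊕ 0x4 = 0xC.
C[3]: S = E(K, 0x4) = 0x4; 0x4 ⊕ 0x4 = 0x0.
C[4]: S = E(K, 0x4) = 0x4; 0x2 ⊕ 0x4 = 0x6.
C[5]: S = E(K, 0x4) = 0x4; 0xA ⊕ 0x4 = 0xE.
C[6]: S = E(K, 0x4) = 0x4; 0x8 ⊕ 0x4 = 0xC.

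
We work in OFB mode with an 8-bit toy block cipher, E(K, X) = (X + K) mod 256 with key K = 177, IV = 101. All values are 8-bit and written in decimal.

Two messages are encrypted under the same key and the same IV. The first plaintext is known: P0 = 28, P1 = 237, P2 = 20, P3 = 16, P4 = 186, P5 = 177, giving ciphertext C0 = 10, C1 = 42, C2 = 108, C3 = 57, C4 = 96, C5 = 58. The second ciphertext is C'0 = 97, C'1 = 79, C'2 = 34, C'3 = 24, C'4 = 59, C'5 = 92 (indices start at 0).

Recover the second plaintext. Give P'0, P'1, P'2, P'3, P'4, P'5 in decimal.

In OFB with a reused IV, both messages share the same keystream S_i, so C_i ⊕ C'_i = P_i ⊕ P'_i and thus P'_i = P_i ⊕ C_i ⊕ C'_i.
P'0: 28 ⊕ 10 ⊕ 97 = 119.
P'1: 237 ⊕ 42 ⊕ 79 = 136.
P'2: 20 ⊕ 108 ⊕ 34 = 90.
P'3: 16 ⊕ 57 ⊕ 24 = 49.
P'4: 186 ⊕ 96 ⊕ 59 = 225.
P'5: 177 ⊕ 58 ⊕ 92 = 215.

P'0 = 119, P'1 = 136, P'2 = 90, P'3 = 49, P'4 = 225, P'5 = 215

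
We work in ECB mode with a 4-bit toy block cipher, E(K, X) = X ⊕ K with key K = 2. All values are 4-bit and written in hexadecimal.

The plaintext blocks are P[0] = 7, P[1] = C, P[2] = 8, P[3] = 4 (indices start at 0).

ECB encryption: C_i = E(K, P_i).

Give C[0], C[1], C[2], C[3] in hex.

C[0] = 5, C[1] = E, C[2] = A, C[3] = 6

C[0]: E(K, 7) = 5.
C[1]: E(K, C) = E.
C[2]: E(K, 8) = A.
C[3]: E(K, 4) = 6.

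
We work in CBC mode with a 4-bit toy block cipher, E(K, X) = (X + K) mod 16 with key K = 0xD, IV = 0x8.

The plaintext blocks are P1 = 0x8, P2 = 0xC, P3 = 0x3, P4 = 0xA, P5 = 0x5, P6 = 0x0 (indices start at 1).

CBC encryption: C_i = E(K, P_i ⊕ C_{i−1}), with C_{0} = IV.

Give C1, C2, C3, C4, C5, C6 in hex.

C1 = 0xD, C2 = 0xE, C3 = 0xA, C4 = 0xD, C5 = 0x5, C6 = 0x2

C1: P1 ⊕ 0x8 = 0x0; E(K, 0x0) = 0xD.
C2: P2 ⊕ 0xD = 0x1; E(K, 0x1) = 0xE.
C3: P3 ⊕ 0xE = 0xD; E(K, 0xD) = 0xA.
C4: P4 ⊕ 0xA = 0x0; E(K, 0x0) = 0xD.
C5: P5 ⊕ 0xD = 0x8; E(K, 0x8) = 0x5.
C6: P6 ⊕ 0x5 = 0x5; E(K, 0x5) = 0x2.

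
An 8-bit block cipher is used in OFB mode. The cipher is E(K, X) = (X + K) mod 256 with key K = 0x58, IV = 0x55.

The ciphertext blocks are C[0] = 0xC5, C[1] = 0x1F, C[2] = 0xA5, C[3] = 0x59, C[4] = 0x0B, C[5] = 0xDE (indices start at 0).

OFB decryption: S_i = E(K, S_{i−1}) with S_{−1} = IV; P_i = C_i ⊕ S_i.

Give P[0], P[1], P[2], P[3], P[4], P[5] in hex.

P[0]: S = E(K, 0x55) = 0xAD; 0xC5 ⊕ 0xAD = 0x68.
P[1]: S = E(K, 0xAD) = 0x05; 0x1F ⊕ 0x05 = 0x1A.
P[2]: S = E(K, 0x05) = 0x5D; 0xA5 ⊕ 0x5D = 0xF8.
P[3]: S = E(K, 0x5D) = 0xB5; 0x59 ⊕ 0xB5 = 0xEC.
P[4]: S = E(K, 0xB5) = 0x0D; 0x0B ⊕ 0x0D = 0x06.
P[5]: S = E(K, 0x0D) = 0x65; 0xDE ⊕ 0x65 = 0xBB.

P[0] = 0x68, P[1] = 0x1A, P[2] = 0xF8, P[3] = 0xEC, P[4] = 0x06, P[5] = 0xBB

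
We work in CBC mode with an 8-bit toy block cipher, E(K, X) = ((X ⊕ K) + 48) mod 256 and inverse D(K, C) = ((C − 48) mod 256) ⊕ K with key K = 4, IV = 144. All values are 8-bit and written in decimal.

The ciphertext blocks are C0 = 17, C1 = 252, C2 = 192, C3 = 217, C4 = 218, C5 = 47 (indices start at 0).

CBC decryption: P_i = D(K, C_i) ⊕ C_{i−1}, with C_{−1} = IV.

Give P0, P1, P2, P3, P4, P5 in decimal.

P0: D(K, 17) = 229; 229 ⊕ 144 = 117.
P1: D(K, 252) = 200; 200 ⊕ 17 = 217.
P2: D(K, 192) = 148; 148 ⊕ 252 = 104.
P3: D(K, 217) = 173; 173 ⊕ 192 = 109.
P4: D(K, 218) = 174; 174 ⊕ 217 = 119.
P5: D(K, 47) = 251; 251 ⊕ 218 = 33.

P0 = 117, P1 = 217, P2 = 104, P3 = 109, P4 = 119, P5 = 33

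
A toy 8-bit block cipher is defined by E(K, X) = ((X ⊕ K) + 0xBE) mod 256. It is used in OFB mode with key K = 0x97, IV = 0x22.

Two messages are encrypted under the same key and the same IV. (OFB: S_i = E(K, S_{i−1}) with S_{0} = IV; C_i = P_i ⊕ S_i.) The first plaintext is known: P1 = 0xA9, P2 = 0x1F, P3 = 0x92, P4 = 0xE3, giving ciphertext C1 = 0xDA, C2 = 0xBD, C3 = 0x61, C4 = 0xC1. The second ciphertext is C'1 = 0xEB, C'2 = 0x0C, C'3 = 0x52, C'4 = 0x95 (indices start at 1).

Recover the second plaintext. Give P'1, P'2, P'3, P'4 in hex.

P'1 = 0x98, P'2 = 0xAE, P'3 = 0xA1, P'4 = 0xB7

In OFB with a reused IV, both messages share the same keystream S_i, so C_i ⊕ C'_i = P_i ⊕ P'_i and thus P'_i = P_i ⊕ C_i ⊕ C'_i.
P'1: 0xA9 ⊕ 0xDA ⊕ 0xEB = 0x98.
P'2: 0x1F ⊕ 0xBD ⊕ 0x0C = 0xAE.
P'3: 0x92 ⊕ 0x61 ⊕ 0x52 = 0xA1.
P'4: 0xE3 ⊕ 0xC1 ⊕ 0x95 = 0xB7.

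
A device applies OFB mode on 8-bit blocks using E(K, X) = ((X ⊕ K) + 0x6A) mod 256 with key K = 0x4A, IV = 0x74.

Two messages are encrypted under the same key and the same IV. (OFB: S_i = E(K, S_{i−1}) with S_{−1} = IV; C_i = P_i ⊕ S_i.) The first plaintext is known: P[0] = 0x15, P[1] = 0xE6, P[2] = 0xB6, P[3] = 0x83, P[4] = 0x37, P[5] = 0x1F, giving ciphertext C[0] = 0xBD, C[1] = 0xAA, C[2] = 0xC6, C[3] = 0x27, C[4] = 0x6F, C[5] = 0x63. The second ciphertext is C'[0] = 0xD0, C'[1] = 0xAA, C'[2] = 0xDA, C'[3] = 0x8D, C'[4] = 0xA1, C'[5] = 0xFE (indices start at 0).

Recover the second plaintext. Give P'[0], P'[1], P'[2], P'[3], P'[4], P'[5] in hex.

P'[0] = 0x78, P'[1] = 0xE6, P'[2] = 0xAA, P'[3] = 0x29, P'[4] = 0xF9, P'[5] = 0x82

In OFB with a reused IV, both messages share the same keystream S_i, so C_i ⊕ C'_i = P_i ⊕ P'_i and thus P'_i = P_i ⊕ C_i ⊕ C'_i.
P'[0]: 0x15 ⊕ 0xBD ⊕ 0xD0 = 0x78.
P'[1]: 0xE6 ⊕ 0xAA ⊕ 0xAA = 0xE6.
P'[2]: 0xB6 ⊕ 0xC6 ⊕ 0xDA = 0xAA.
P'[3]: 0x83 ⊕ 0x27 ⊕ 0x8D = 0x29.
P'[4]: 0x37 ⊕ 0x6F ⊕ 0xA1 = 0xF9.
P'[5]: 0x1F ⊕ 0x63 ⊕ 0xFE = 0x82.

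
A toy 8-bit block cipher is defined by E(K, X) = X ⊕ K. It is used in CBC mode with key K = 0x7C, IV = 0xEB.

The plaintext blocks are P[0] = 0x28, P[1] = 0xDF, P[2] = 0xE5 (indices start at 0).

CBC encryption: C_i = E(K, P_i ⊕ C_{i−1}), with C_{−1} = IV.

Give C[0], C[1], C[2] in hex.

C[0]: P[0] ⊕ 0xEB = 0xC3; E(K, 0xC3) = 0xBF.
C[1]: P[1] ⊕ 0xBF = 0x60; E(K, 0x60) = 0x1C.
C[2]: P[2] ⊕ 0x1C = 0xF9; E(K, 0xF9) = 0x85.

C[0] = 0xBF, C[1] = 0x1C, C[2] = 0x85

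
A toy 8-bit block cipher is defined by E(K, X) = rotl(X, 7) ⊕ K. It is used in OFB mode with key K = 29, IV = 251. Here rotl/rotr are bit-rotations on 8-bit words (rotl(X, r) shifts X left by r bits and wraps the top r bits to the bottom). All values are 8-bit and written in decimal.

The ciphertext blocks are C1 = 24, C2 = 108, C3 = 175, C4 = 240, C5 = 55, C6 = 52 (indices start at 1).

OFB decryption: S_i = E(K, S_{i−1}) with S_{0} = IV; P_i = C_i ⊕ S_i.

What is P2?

P2 = 1

P1: S = E(K, 251) = 224; 24 ⊕ 224 = 248.
P2: S = E(K, 224) = 109; 108 ⊕ 109 = 1.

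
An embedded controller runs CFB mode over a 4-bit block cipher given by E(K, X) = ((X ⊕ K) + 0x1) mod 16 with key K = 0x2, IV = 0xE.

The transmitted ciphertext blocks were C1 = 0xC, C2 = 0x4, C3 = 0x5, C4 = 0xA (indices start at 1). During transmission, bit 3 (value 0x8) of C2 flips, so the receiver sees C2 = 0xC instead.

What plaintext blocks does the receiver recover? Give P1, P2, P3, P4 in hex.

CFB decryption: P_i = C_i ⊕ E(K, C_{i−1}), with C_{0} = IV.
Only C2 changed, to 0xC. In CFB, a change in C_i flips the same bit in P_i and garbles P_{i+1}. Decrypting the received ciphertext:
P1: E(K, 0xE) = 0xD; 0xC ⊕ 0xD = 0x1.
P2: E(K, 0xC) = 0xF; 0xC ⊕ 0xF = 0x3.
P3: E(K, 0xC) = 0xF; 0x5 ⊕ 0xF = 0xA.
P4: E(K, 0x5) = 0x8; 0xA ⊕ 0x8 = 0x2.
Blocks that differ from the original plaintext: P2, P3.

P1 = 0x1, P2 = 0x3, P3 = 0xA, P4 = 0x2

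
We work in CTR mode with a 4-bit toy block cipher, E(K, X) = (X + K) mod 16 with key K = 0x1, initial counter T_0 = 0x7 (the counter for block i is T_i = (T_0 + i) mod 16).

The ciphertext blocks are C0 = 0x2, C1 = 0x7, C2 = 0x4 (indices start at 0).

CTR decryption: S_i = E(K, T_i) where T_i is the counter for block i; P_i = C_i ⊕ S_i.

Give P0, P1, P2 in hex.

P0 = 0xA, P1 = 0xE, P2 = 0xE

P0: T = 0x7, S = E(K, T) = 0x8; 0x2 ⊕ 0x8 = 0xA.
P1: T = 0x8, S = E(K, T) = 0x9; 0x7 ⊕ 0x9 = 0xE.
P2: T = 0x9, S = E(K, T) = 0xA; 0x4 ⊕ 0xA = 0xE.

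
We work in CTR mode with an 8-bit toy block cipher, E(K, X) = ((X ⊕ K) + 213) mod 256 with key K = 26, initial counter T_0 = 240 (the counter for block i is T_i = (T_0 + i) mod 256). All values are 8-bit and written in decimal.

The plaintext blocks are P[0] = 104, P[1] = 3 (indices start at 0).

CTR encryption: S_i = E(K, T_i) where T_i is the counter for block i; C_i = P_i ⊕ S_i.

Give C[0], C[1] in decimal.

C[0] = 215, C[1] = 195

C[0]: T = 240, S = E(K, T) = 191; 104 ⊕ 191 = 215.
C[1]: T = 241, S = E(K, T) = 192; 3 ⊕ 192 = 195.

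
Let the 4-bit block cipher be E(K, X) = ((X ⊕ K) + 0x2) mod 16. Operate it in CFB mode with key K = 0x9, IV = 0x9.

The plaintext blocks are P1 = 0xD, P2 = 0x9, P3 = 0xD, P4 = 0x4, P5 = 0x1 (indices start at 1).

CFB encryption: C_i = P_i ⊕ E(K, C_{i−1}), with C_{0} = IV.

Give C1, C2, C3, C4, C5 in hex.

C1: E(K, 0x9) = 0x2; 0xD ⊕ 0x2 = 0xF.
C2: E(K, 0xF) = 0x8; 0x9 ⊕ 0x8 = 0x1.
C3: E(K, 0x1) = 0xA; 0xD ⊕ 0xA = 0x7.
C4: E(K, 0x7) = 0x0; 0x4 ⊕ 0x0 = 0x4.
C5: E(K, 0x4) = 0xF; 0x1 ⊕ 0xF = 0xE.

C1 = 0xF, C2 = 0x1, C3 = 0x7, C4 = 0x4, C5 = 0xE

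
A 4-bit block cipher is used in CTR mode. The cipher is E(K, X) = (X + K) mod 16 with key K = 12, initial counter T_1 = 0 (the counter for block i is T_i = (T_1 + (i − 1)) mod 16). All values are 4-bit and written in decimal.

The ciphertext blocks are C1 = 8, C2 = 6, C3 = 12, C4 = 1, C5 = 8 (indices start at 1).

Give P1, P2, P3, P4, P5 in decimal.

P1 = 4, P2 = 11, P3 = 2, P4 = 14, P5 = 8

CTR decryption: S_i = E(K, T_i) where T_i is the counter for block i; P_i = C_i ⊕ S_i.
P1: T = 0, S = E(K, T) = 12; 8 ⊕ 12 = 4.
P2: T = 1, S = E(K, T) = 13; 6 ⊕ 13 = 11.
P3: T = 2, S = E(K, T) = 14; 12 ⊕ 14 = 2.
P4: T = 3, S = E(K, T) = 15; 1 ⊕ 15 = 14.
P5: T = 4, S = E(K, T) = 0; 8 ⊕ 0 = 8.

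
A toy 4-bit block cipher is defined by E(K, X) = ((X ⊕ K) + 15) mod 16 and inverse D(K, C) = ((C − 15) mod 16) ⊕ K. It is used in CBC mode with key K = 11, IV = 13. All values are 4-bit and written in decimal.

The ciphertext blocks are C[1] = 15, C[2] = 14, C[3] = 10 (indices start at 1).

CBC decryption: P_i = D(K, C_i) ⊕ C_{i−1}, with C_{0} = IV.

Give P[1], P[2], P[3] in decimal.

P[1] = 6, P[2] = 11, P[3] = 14

P[1]: D(K, 15) = 11; 11 ⊕ 13 = 6.
P[2]: D(K, 14) = 4; 4 ⊕ 15 = 11.
P[3]: D(K, 10) = 0; 0 ⊕ 14 = 14.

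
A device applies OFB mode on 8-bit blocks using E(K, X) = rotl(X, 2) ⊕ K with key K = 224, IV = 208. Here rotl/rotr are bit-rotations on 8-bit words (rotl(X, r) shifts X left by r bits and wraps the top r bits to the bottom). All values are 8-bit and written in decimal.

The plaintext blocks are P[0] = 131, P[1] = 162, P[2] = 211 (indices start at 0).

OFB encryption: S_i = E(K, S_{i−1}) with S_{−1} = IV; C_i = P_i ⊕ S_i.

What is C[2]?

C[2] = 138

C[0]: S = E(K, 208) = 163; 131 ⊕ 163 = 32.
C[1]: S = E(K, 163) = 110; 162 ⊕ 110 = 204.
C[2]: S = E(K, 110) = 89; 211 ⊕ 89 = 138.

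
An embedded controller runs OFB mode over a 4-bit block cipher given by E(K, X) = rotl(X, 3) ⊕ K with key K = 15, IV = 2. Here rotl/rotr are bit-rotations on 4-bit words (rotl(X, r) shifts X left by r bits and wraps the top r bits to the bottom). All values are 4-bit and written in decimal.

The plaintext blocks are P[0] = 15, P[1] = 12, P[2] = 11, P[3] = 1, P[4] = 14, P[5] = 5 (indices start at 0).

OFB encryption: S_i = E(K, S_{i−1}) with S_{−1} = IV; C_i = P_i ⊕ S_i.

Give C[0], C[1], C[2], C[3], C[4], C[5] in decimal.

C[0]: S = E(K, 2) = 14; 15 ⊕ 14 = 1.
C[1]: S = E(K, 14) = 8; 12 ⊕ 8 = 4.
C[2]: S = E(K, 8) = 11; 11 ⊕ 11 = 0.
C[3]: S = E(K, 11) = 2; 1 ⊕ 2 = 3.
C[4]: S = E(K, 2) = 14; 14 ⊕ 14 = 0.
C[5]: S = E(K, 14) = 8; 5 ⊕ 8 = 13.

C[0] = 1, C[1] = 4, C[2] = 0, C[3] = 3, C[4] = 0, C[5] = 13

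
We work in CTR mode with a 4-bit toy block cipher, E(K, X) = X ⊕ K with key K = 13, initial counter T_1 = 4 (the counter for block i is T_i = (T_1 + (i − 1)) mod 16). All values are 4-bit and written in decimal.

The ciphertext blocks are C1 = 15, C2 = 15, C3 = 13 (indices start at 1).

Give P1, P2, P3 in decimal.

CTR decryption: S_i = E(K, T_i) where T_i is the counter for block i; P_i = C_i ⊕ S_i.
P1: T = 4, S = E(K, T) = 9; 15 ⊕ 9 = 6.
P2: T = 5, S = E(K, T) = 8; 15 ⊕ 8 = 7.
P3: T = 6, S = E(K, T) = 11; 13 ⊕ 11 = 6.

P1 = 6, P2 = 7, P3 = 6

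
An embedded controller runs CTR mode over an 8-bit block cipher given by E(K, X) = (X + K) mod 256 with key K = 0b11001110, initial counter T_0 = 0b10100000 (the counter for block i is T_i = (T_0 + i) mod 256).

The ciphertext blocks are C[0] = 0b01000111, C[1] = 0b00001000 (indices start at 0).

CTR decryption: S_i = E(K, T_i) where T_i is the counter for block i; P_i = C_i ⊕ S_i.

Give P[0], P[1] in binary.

P[0] = 0b00101001, P[1] = 0b01100111

P[0]: T = 0b10100000, S = E(K, T) = 0b01101110; 0b01000111 ⊕ 0b01101110 = 0b00101001.
P[1]: T = 0b10100001, S = E(K, T) = 0b01101111; 0b00001000 ⊕ 0b01101111 = 0b01100111.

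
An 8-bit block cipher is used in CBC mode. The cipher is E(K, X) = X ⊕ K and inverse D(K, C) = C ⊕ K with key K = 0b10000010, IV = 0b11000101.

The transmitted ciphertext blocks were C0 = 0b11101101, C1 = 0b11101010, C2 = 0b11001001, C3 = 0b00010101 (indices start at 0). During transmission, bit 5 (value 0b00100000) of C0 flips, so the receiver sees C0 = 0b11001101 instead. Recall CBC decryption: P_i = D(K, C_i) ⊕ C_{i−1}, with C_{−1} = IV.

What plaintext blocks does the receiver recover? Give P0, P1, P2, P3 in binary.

Only C0 changed, to 0b11001101. In CBC, a change in C_i garbles P_i and flips the same bit in P_{i+1}. Decrypting the received ciphertext:
P0: D(K, 0b11001101) = 0b01001111; 0b01001111 ⊕ 0b11000101 = 0b10001010.
P1: D(K, 0b11101010) = 0b01101000; 0b01101000 ⊕ 0b11001101 = 0b10100101.
P2: D(K, 0b11001001) = 0b01001011; 0b01001011 ⊕ 0b11101010 = 0b10100001.
P3: D(K, 0b00010101) = 0b10010111; 0b10010111 ⊕ 0b11001001 = 0b01011110.
Blocks that differ from the original plaintext: P0, P1.

P0 = 0b10001010, P1 = 0b10100101, P2 = 0b10100001, P3 = 0b01011110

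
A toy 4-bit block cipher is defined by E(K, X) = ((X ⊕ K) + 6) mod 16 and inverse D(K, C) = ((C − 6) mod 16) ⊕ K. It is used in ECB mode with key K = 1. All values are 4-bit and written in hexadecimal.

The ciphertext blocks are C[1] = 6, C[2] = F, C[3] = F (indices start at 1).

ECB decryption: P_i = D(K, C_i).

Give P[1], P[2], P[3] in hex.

P[1] = 1, P[2] = 8, P[3] = 8

P[1]: D(K, 6) = 1.
P[2]: D(K, F) = 8.
P[3]: D(K, F) = 8.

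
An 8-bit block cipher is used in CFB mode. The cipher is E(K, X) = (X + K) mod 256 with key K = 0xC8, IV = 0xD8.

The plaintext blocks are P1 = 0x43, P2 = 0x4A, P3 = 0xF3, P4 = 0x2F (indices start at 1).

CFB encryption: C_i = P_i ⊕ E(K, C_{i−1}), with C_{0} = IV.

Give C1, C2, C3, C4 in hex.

C1: E(K, 0xD8) = 0xA0; 0x43 ⊕ 0xA0 = 0xE3.
C2: E(K, 0xE3) = 0xAB; 0x4A ⊕ 0xAB = 0xE1.
C3: E(K, 0xE1) = 0xA9; 0xF3 ⊕ 0xA9 = 0x5A.
C4: E(K, 0x5A) = 0x22; 0x2F ⊕ 0x22 = 0x0D.

C1 = 0xE3, C2 = 0xE1, C3 = 0x5A, C4 = 0x0D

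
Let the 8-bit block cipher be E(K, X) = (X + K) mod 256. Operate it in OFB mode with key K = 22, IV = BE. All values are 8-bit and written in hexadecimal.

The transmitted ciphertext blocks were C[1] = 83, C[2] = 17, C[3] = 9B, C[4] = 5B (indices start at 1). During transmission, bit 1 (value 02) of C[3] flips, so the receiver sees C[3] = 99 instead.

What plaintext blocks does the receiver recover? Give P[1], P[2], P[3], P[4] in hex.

P[1] = 63, P[2] = 15, P[3] = BD, P[4] = 1D

OFB decryption: S_i = E(K, S_{i−1}) with S_{0} = IV; P_i = C_i ⊕ S_i.
Only C[3] changed, to 99. In OFB, a change in C_i flips the same bit in P_i only; the keystream is unaffected. Decrypting the received ciphertext:
P[1]: S = E(K, BE) = E0; 83 ⊕ E0 = 63.
P[2]: S = E(K, E0) = 02; 17 ⊕ 02 = 15.
P[3]: S = E(K, 02) = 24; 99 ⊕ 24 = BD.
P[4]: S = E(K, 24) = 46; 5B ⊕ 46 = 1D.
Blocks that differ from the original plaintext: P[3].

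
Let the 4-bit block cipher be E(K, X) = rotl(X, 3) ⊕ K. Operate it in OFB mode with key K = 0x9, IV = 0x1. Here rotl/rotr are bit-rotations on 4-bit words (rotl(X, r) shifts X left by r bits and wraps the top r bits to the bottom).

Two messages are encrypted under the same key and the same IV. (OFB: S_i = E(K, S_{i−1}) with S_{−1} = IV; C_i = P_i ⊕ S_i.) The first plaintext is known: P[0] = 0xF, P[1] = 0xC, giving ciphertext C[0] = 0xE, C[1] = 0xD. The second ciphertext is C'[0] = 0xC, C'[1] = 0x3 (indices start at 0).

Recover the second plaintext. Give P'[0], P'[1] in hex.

In OFB with a reused IV, both messages share the same keystream S_i, so C_i ⊕ C'_i = P_i ⊕ P'_i and thus P'_i = P_i ⊕ C_i ⊕ C'_i.
P'[0]: 0xF ⊕ 0xE ⊕ 0xC = 0xD.
P'[1]: 0xC ⊕ 0xD ⊕ 0x3 = 0x2.

P'[0] = 0xD, P'[1] = 0x2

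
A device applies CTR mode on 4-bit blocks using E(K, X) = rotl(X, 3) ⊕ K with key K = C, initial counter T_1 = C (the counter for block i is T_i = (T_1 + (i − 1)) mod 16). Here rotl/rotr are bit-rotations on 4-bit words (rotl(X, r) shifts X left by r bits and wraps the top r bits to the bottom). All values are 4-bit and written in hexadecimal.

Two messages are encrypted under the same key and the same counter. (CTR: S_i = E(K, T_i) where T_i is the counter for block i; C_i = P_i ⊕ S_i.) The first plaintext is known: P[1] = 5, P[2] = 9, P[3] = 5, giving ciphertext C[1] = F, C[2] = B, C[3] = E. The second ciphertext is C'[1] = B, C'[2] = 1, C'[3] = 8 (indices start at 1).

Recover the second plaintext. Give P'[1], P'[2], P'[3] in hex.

P'[1] = 1, P'[2] = 3, P'[3] = 3

In CTR with a reused counter, both messages share the same keystream S_i, so C_i ⊕ C'_i = P_i ⊕ P'_i and thus P'_i = P_i ⊕ C_i ⊕ C'_i.
P'[1]: 5 ⊕ F ⊕ B = 1.
P'[2]: 9 ⊕ B ⊕ 1 = 3.
P'[3]: 5 ⊕ E ⊕ 8 = 3.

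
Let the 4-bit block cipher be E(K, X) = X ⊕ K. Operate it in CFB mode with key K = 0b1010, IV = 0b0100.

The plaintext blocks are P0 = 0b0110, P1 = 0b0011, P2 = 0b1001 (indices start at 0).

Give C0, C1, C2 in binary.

CFB encryption: C_i = P_i ⊕ E(K, C_{i−1}), with C_{−1} = IV.
C0: E(K, 0b0100) = 0b1110; 0b0110 ⊕ 0b1110 = 0b1000.
C1: E(K, 0b1000) = 0b0010; 0b0011 ⊕ 0b0010 = 0b0001.
C2: E(K, 0b0001) = 0b1011; 0b1001 ⊕ 0b1011 = 0b0010.

C0 = 0b1000, C1 = 0b0001, C2 = 0b0010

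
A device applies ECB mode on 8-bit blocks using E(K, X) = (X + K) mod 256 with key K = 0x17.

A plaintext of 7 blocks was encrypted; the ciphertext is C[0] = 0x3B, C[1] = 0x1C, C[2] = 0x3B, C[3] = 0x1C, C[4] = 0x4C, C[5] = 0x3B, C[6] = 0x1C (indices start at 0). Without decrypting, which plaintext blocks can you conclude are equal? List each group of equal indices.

P[0] = P[2] = P[5]; P[1] = P[3] = P[6]

ECB encrypts each block independently with the same key, so equal ciphertext blocks imply equal plaintext blocks.
C[0] = C[2] = C[5] = 0x3B, so P[0] = P[2] = P[5].
C[1] = C[3] = C[6] = 0x1C, so P[1] = P[3] = P[6].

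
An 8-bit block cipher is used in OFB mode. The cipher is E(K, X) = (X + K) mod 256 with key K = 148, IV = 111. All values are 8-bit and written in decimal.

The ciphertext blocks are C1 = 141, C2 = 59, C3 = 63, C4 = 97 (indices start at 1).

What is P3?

P3 = 20

OFB decryption: S_i = E(K, S_{i−1}) with S_{0} = IV; P_i = C_i ⊕ S_i.
P1: S = E(K, 111) = 3; 141 ⊕ 3 = 142.
P2: S = E(K, 3) = 151; 59 ⊕ 151 = 172.
P3: S = E(K, 151) = 43; 63 ⊕ 43 = 20.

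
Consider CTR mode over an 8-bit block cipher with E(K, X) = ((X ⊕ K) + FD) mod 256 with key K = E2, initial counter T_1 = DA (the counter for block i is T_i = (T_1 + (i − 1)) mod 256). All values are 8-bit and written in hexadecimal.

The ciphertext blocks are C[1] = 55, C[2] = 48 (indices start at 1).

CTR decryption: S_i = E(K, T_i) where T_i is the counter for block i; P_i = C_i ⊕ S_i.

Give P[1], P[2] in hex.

P[1] = 60, P[2] = 7E

P[1]: T = DA, S = E(K, T) = 35; 55 ⊕ 35 = 60.
P[2]: T = DB, S = E(K, T) = 36; 48 ⊕ 36 = 7E.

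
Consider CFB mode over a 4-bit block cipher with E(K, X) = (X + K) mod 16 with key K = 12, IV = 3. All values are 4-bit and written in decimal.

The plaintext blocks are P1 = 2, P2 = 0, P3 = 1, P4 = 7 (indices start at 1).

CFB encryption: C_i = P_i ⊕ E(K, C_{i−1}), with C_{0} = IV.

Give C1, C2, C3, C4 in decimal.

C1: E(K, 3) = 15; 2 ⊕ 15 = 13.
C2: E(K, 13) = 9; 0 ⊕ 9 = 9.
C3: E(K, 9) = 5; 1 ⊕ 5 = 4.
C4: E(K, 4) = 0; 7 ⊕ 0 = 7.

C1 = 13, C2 = 9, C3 = 4, C4 = 7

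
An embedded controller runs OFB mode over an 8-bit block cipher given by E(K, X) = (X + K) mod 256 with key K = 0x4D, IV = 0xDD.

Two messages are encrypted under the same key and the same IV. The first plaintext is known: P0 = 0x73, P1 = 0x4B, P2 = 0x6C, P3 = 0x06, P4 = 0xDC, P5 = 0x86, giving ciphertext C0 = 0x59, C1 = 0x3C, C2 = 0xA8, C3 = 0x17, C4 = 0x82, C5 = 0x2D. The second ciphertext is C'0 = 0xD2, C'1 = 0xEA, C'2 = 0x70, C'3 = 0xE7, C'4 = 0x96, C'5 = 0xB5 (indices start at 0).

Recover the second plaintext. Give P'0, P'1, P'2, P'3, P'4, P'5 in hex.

In OFB with a reused IV, both messages share the same keystream S_i, so C_i ⊕ C'_i = P_i ⊕ P'_i and thus P'_i = P_i ⊕ C_i ⊕ C'_i.
P'0: 0x73 ⊕ 0x59 ⊕ 0xD2 = 0xF8.
P'1: 0x4B ⊕ 0x3C ⊕ 0xEA = 0x9D.
P'2: 0x6C ⊕ 0xA8 ⊕ 0x70 = 0xB4.
P'3: 0x06 ⊕ 0x17 ⊕ 0xE7 = 0xF6.
P'4: 0xDC ⊕ 0x82 ⊕ 0x96 = 0xC8.
P'5: 0x86 ⊕ 0x2D ⊕ 0xB5 = 0x1E.

P'0 = 0xF8, P'1 = 0x9D, P'2 = 0xB4, P'3 = 0xF6, P'4 = 0xC8, P'5 = 0x1E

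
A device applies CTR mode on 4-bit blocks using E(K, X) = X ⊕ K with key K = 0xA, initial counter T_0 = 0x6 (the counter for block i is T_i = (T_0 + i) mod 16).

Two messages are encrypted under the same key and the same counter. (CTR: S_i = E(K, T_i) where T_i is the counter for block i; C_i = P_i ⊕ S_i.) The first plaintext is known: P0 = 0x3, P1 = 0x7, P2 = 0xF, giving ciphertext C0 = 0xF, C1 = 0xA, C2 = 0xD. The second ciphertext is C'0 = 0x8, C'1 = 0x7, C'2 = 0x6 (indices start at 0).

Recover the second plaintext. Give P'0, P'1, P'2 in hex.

In CTR with a reused counter, both messages share the same keystream S_i, so C_i ⊕ C'_i = P_i ⊕ P'_i and thus P'_i = P_i ⊕ C_i ⊕ C'_i.
P'0: 0x3 ⊕ 0xF ⊕ 0x8 = 0x4.
P'1: 0x7 ⊕ 0xA ⊕ 0x7 = 0xA.
P'2: 0xF ⊕ 0xD ⊕ 0x6 = 0x4.

P'0 = 0x4, P'1 = 0xA, P'2 = 0x4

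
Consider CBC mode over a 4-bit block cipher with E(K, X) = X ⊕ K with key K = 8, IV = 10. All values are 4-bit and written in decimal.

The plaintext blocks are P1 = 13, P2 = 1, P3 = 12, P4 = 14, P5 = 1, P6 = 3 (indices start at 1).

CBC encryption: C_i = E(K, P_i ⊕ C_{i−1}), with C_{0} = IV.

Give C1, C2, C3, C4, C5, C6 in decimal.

C1 = 15, C2 = 6, C3 = 2, C4 = 4, C5 = 13, C6 = 6

C1: P1 ⊕ 10 = 7; E(K, 7) = 15.
C2: P2 ⊕ 15 = 14; E(K, 14) = 6.
C3: P3 ⊕ 6 = 10; E(K, 10) = 2.
C4: P4 ⊕ 2 = 12; E(K, 12) = 4.
C5: P5 ⊕ 4 = 5; E(K, 5) = 13.
C6: P6 ⊕ 13 = 14; E(K, 14) = 6.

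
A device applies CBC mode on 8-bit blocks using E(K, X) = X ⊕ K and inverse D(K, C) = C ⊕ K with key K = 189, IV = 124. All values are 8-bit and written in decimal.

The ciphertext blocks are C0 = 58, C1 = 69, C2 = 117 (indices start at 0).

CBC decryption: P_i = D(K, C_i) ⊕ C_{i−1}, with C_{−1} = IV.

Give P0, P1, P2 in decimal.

P0 = 251, P1 = 194, P2 = 141

P0: D(K, 58) = 135; 135 ⊕ 124 = 251.
P1: D(K, 69) = 248; 248 ⊕ 58 = 194.
P2: D(K, 117) = 200; 200 ⊕ 69 = 141.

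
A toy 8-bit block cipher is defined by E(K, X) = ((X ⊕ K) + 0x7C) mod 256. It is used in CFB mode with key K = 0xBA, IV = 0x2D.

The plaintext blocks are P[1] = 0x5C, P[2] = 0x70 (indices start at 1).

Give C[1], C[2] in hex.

C[1] = 0x4F, C[2] = 0x01

CFB encryption: C_i = P_i ⊕ E(K, C_{i−1}), with C_{0} = IV.
C[1]: E(K, 0x2D) = 0x13; 0x5C ⊕ 0x13 = 0x4F.
C[2]: E(K, 0x4F) = 0x71; 0x70 ⊕ 0x71 = 0x01.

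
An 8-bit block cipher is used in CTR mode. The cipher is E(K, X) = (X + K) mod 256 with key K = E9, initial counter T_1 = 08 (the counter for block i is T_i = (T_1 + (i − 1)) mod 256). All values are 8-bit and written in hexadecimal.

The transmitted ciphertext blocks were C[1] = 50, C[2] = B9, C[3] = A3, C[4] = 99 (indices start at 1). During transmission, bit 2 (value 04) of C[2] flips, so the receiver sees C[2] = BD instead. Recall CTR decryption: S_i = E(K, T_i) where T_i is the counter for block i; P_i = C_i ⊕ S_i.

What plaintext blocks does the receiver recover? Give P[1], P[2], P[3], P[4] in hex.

Only C[2] changed, to BD. In CTR, a change in C_i flips the same bit in P_i only; the keystream is unaffected. Decrypting the received ciphertext:
P[1]: T = 08, S = E(K, T) = F1; 50 ⊕ F1 = A1.
P[2]: T = 09, S = E(K, T) = F2; BD ⊕ F2 = 4F.
P[3]: T = 0A, S = E(K, T) = F3; A3 ⊕ F3 = 50.
P[4]: T = 0B, S = E(K, T) = F4; 99 ⊕ F4 = 6D.
Blocks that differ from the original plaintext: P[2].

P[1] = A1, P[2] = 4F, P[3] = 50, P[4] = 6D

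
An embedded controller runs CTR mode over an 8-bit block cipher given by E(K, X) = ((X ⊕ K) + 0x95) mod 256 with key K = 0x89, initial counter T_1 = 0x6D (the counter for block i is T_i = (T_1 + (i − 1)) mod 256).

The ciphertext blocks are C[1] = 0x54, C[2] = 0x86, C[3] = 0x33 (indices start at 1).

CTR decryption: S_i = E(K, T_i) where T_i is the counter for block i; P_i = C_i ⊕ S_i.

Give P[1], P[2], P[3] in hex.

P[1] = 0x2D, P[2] = 0xFA, P[3] = 0x48

P[1]: T = 0x6D, S = E(K, T) = 0x79; 0x54 ⊕ 0x79 = 0x2D.
P[2]: T = 0x6E, S = E(K, T) = 0x7C; 0x86 ⊕ 0x7C = 0xFA.
P[3]: T = 0x6F, S = E(K, T) = 0x7B; 0x33 ⊕ 0x7B = 0x48.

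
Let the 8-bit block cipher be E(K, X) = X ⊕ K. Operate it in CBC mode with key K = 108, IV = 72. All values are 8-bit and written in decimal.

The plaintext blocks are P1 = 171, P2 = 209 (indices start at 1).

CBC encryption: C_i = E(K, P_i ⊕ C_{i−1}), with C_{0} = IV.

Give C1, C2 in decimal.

C1: P1 ⊕ 72 = 227; E(K, 227) = 143.
C2: P2 ⊕ 143 = 94; E(K, 94) = 50.

C1 = 143, C2 = 50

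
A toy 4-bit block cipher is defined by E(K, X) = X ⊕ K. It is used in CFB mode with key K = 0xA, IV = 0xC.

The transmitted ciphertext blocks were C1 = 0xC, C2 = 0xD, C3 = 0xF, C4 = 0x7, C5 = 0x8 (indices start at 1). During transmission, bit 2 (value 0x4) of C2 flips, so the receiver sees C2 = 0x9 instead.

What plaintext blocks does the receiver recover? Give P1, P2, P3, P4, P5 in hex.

P1 = 0xA, P2 = 0xF, P3 = 0xC, P4 = 0x2, P5 = 0x5

CFB decryption: P_i = C_i ⊕ E(K, C_{i−1}), with C_{0} = IV.
Only C2 changed, to 0x9. In CFB, a change in C_i flips the same bit in P_i and garbles P_{i+1}. Decrypting the received ciphertext:
P1: E(K, 0xC) = 0x6; 0xC ⊕ 0x6 = 0xA.
P2: E(K, 0xC) = 0x6; 0x9 ⊕ 0x6 = 0xF.
P3: E(K, 0x9) = 0x3; 0xF ⊕ 0x3 = 0xC.
P4: E(K, 0xF) = 0x5; 0x7 ⊕ 0x5 = 0x2.
P5: E(K, 0x7) = 0xD; 0x8 ⊕ 0xD = 0x5.
Blocks that differ from the original plaintext: P2, P3.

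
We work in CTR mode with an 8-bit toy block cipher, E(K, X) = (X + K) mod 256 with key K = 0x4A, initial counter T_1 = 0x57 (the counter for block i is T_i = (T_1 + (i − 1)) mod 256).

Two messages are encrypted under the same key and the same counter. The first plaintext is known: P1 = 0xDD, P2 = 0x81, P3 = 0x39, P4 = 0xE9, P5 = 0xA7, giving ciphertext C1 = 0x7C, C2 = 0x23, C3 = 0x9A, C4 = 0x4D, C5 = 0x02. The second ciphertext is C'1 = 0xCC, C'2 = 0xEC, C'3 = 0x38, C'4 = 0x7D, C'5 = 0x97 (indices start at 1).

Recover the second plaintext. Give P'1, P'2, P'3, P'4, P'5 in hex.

P'1 = 0x6D, P'2 = 0x4E, P'3 = 0x9B, P'4 = 0xD9, P'5 = 0x32

In CTR with a reused counter, both messages share the same keystream S_i, so C_i ⊕ C'_i = P_i ⊕ P'_i and thus P'_i = P_i ⊕ C_i ⊕ C'_i.
P'1: 0xDD ⊕ 0x7C ⊕ 0xCC = 0x6D.
P'2: 0x81 ⊕ 0x23 ⊕ 0xEC = 0x4E.
P'3: 0x39 ⊕ 0x9A ⊕ 0x38 = 0x9B.
P'4: 0xE9 ⊕ 0x4D ⊕ 0x7D = 0xD9.
P'5: 0xA7 ⊕ 0x02 ⊕ 0x97 = 0x32.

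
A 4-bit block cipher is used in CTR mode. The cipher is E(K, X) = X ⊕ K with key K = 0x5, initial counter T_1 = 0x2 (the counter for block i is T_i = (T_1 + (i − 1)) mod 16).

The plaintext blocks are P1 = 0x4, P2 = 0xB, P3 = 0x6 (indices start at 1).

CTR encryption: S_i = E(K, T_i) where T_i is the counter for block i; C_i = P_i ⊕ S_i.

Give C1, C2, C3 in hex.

C1 = 0x3, C2 = 0xD, C3 = 0x7

C1: T = 0x2, S = E(K, T) = 0x7; 0x4 ⊕ 0x7 = 0x3.
C2: T = 0x3, S = E(K, T) = 0x6; 0xB ⊕ 0x6 = 0xD.
C3: T = 0x4, S = E(K, T) = 0x1; 0x6 ⊕ 0x1 = 0x7.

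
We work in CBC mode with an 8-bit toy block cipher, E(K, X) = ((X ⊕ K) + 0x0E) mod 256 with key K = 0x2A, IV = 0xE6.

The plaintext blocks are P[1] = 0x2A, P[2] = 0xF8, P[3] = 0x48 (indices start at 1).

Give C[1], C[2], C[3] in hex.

C[1] = 0xF4, C[2] = 0x34, C[3] = 0x64

CBC encryption: C_i = E(K, P_i ⊕ C_{i−1}), with C_{0} = IV.
C[1]: P[1] ⊕ 0xE6 = 0xCC; E(K, 0xCC) = 0xF4.
C[2]: P[2] ⊕ 0xF4 = 0x0C; E(K, 0x0C) = 0x34.
C[3]: P[3] ⊕ 0x34 = 0x7C; E(K, 0x7C) = 0x64.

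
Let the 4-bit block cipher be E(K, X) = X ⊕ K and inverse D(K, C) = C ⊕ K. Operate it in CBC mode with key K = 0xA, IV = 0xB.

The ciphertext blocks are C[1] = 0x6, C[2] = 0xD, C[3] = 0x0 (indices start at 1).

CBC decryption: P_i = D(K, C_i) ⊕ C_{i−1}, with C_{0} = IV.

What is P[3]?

P[3] = 0x7

P[3]: D(K, 0x0) = 0xA; 0xA ⊕ 0xD = 0x7.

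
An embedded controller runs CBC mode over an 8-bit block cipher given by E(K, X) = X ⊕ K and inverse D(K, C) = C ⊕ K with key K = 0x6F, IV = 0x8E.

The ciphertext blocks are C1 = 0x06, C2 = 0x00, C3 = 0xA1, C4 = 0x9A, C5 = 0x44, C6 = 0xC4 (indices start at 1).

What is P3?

P3 = 0xCE

CBC decryption: P_i = D(K, C_i) ⊕ C_{i−1}, with C_{0} = IV.
P3: D(K, 0xA1) = 0xCE; 0xCE ⊕ 0x00 = 0xCE.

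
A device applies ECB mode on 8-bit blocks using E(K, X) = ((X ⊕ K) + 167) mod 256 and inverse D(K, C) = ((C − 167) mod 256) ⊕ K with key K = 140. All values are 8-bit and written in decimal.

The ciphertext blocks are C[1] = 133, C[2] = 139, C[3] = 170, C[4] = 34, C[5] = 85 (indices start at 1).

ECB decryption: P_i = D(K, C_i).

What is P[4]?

P[4]: D(K, 34) = 247.

P[4] = 247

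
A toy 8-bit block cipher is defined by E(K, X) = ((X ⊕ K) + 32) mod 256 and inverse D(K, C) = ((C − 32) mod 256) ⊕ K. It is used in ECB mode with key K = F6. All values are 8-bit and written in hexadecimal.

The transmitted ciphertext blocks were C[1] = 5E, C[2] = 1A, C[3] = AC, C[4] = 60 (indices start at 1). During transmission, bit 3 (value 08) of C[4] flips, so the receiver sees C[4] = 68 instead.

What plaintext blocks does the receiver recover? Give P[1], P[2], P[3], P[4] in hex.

P[1] = DA, P[2] = 1E, P[3] = 8C, P[4] = C0

ECB decryption: P_i = D(K, C_i).
Only C[4] changed, to 68. In ECB, a change in C_i affects only P_i. Decrypting the received ciphertext:
P[1]: D(K, 5E) = DA.
P[2]: D(K, 1A) = 1E.
P[3]: D(K, AC) = 8C.
P[4]: D(K, 68) = C0.
Blocks that differ from the original plaintext: P[4].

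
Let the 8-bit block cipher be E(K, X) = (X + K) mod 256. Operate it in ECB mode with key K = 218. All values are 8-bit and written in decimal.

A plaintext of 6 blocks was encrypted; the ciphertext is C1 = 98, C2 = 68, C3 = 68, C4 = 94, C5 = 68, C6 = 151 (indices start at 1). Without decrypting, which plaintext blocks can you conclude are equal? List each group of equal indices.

P2 = P3 = P5

ECB encrypts each block independently with the same key, so equal ciphertext blocks imply equal plaintext blocks.
C2 = C3 = C5 = 68, so P2 = P3 = P5.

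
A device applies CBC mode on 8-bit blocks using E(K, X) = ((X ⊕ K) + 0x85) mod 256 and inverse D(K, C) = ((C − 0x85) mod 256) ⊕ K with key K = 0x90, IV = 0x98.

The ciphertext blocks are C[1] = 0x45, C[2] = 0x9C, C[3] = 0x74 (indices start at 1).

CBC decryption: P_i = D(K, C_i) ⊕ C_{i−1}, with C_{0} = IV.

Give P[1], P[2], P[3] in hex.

P[1] = 0xC8, P[2] = 0xC2, P[3] = 0xE3

P[1]: D(K, 0x45) = 0x50; 0x50 ⊕ 0x98 = 0xC8.
P[2]: D(K, 0x9C) = 0x87; 0x87 ⊕ 0x45 = 0xC2.
P[3]: D(K, 0x74) = 0x7F; 0x7F ⊕ 0x9C = 0xE3.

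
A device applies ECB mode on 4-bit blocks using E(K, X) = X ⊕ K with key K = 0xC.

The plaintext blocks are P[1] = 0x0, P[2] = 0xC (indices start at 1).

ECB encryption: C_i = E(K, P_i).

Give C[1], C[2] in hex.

C[1]: E(K, 0x0) = 0xC.
C[2]: E(K, 0xC) = 0x0.

C[1] = 0xC, C[2] = 0x0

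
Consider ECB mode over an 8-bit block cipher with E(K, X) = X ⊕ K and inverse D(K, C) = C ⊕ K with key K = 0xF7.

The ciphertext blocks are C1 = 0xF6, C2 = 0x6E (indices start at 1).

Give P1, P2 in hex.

ECB decryption: P_i = D(K, C_i).
P1: D(K, 0xF6) = 0x01.
P2: D(K, 0x6E) = 0x99.

P1 = 0x01, P2 = 0x99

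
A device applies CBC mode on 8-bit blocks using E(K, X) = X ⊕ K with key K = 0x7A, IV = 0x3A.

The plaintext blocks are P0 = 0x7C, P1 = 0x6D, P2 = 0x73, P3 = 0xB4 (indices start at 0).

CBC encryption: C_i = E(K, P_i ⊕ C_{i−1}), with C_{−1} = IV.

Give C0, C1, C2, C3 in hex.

C0 = 0x3C, C1 = 0x2B, C2 = 0x22, C3 = 0xEC

C0: P0 ⊕ 0x3A = 0x46; E(K, 0x46) = 0x3C.
C1: P1 ⊕ 0x3C = 0x51; E(K, 0x51) = 0x2B.
C2: P2 ⊕ 0x2B = 0x58; E(K, 0x58) = 0x22.
C3: P3 ⊕ 0x22 = 0x96; E(K, 0x96) = 0xEC.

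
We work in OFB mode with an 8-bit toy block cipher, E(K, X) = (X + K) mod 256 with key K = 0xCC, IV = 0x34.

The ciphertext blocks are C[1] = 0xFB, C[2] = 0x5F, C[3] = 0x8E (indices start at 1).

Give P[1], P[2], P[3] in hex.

OFB decryption: S_i = E(K, S_{i−1}) with S_{0} = IV; P_i = C_i ⊕ S_i.
P[1]: S = E(K, 0x34) = 0x00; 0xFB ⊕ 0x00 = 0xFB.
P[2]: S = E(K, 0x00) = 0xCC; 0x5F ⊕ 0xCC = 0x93.
P[3]: S = E(K, 0xCC) = 0x98; 0x8E ⊕ 0x98 = 0x16.

P[1] = 0xFB, P[2] = 0x93, P[3] = 0x16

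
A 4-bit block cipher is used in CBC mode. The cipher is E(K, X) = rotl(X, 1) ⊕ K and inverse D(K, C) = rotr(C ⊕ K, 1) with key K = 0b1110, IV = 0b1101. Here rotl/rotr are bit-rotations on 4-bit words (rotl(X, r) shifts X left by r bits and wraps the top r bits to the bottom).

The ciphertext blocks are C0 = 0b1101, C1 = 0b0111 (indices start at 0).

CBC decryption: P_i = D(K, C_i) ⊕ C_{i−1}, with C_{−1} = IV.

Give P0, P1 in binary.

P0: D(K, 0b1101) = 0b1001; 0b1001 ⊕ 0b1101 = 0b0100.
P1: D(K, 0b0111) = 0b1100; 0b1100 ⊕ 0b1101 = 0b0001.

P0 = 0b0100, P1 = 0b0001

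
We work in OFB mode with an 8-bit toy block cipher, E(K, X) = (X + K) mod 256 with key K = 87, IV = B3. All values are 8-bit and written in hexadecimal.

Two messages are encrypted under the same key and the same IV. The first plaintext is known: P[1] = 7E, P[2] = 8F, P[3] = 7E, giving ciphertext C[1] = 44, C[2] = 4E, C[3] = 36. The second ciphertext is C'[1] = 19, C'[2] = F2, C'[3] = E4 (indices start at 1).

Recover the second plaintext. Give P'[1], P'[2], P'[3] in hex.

In OFB with a reused IV, both messages share the same keystream S_i, so C_i ⊕ C'_i = P_i ⊕ P'_i and thus P'_i = P_i ⊕ C_i ⊕ C'_i.
P'[1]: 7E ⊕ 44 ⊕ 19 = 23.
P'[2]: 8F ⊕ 4E ⊕ F2 = 33.
P'[3]: 7E ⊕ 36 ⊕ E4 = AC.

P'[1] = 23, P'[2] = 33, P'[3] = AC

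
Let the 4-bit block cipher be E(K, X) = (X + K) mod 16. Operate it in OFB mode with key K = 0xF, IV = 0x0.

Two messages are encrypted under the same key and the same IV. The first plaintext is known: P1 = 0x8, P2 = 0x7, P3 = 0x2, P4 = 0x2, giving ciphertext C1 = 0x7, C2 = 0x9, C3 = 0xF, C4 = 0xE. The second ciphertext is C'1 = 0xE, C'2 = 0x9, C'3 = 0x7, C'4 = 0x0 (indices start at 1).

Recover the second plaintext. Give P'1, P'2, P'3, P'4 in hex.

In OFB with a reused IV, both messages share the same keystream S_i, so C_i ⊕ C'_i = P_i ⊕ P'_i and thus P'_i = P_i ⊕ C_i ⊕ C'_i.
P'1: 0x8 ⊕ 0x7 ⊕ 0xE = 0x1.
P'2: 0x7 ⊕ 0x9 ⊕ 0x9 = 0x7.
P'3: 0x2 ⊕ 0xF ⊕ 0x7 = 0xA.
P'4: 0x2 ⊕ 0xE ⊕ 0x0 = 0xC.

P'1 = 0x1, P'2 = 0x7, P'3 = 0xA, P'4 = 0xC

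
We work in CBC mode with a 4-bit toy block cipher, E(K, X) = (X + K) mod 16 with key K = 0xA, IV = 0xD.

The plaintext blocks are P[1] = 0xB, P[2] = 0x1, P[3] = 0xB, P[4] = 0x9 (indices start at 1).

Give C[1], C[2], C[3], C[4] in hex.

CBC encryption: C_i = E(K, P_i ⊕ C_{i−1}), with C_{0} = IV.
C[1]: P[1] ⊕ 0xD = 0x6; E(K, 0x6) = 0x0.
C[2]: P[2] ⊕ 0x0 = 0x1; E(K, 0x1) = 0xB.
C[3]: P[3] ⊕ 0xB = 0x0; E(K, 0x0) = 0xA.
C[4]: P[4] ⊕ 0xA = 0x3; E(K, 0x3) = 0xD.

C[1] = 0x0, C[2] = 0xB, C[3] = 0xA, C[4] = 0xD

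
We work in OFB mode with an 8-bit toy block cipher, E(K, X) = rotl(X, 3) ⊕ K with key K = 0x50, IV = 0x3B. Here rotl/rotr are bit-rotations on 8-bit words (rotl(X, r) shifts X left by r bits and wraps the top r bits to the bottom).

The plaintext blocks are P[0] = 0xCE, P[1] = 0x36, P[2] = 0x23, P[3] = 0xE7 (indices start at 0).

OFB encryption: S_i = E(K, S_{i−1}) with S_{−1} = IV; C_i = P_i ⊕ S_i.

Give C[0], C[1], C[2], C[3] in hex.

C[0] = 0x47, C[1] = 0x2A, C[2] = 0x93, C[3] = 0x32

C[0]: S = E(K, 0x3B) = 0x89; 0xCE ⊕ 0x89 = 0x47.
C[1]: S = E(K, 0x89) = 0x1C; 0x36 ⊕ 0x1C = 0x2A.
C[2]: S = E(K, 0x1C) = 0xB0; 0x23 ⊕ 0xB0 = 0x93.
C[3]: S = E(K, 0xB0) = 0xD5; 0xE7 ⊕ 0xD5 = 0x32.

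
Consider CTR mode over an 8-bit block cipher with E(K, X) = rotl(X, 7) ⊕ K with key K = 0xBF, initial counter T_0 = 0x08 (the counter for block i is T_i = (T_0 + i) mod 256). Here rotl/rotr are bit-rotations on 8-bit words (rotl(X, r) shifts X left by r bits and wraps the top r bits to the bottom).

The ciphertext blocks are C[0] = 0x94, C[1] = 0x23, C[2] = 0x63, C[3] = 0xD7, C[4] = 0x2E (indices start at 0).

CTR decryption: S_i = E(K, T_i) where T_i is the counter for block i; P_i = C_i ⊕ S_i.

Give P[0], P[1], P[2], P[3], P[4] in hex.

P[0] = 0x2F, P[1] = 0x18, P[2] = 0xD9, P[3] = 0xED, P[4] = 0x97

P[0]: T = 0x08, S = E(K, T) = 0xBB; 0x94 ⊕ 0xBB = 0x2F.
P[1]: T = 0x09, S = E(K, T) = 0x3B; 0x23 ⊕ 0x3B = 0x18.
P[2]: T = 0x0A, S = E(K, T) = 0xBA; 0x63 ⊕ 0xBA = 0xD9.
P[3]: T = 0x0B, S = E(K, T) = 0x3A; 0xD7 ⊕ 0x3A = 0xED.
P[4]: T = 0x0C, S = E(K, T) = 0xB9; 0x2E ⊕ 0xB9 = 0x97.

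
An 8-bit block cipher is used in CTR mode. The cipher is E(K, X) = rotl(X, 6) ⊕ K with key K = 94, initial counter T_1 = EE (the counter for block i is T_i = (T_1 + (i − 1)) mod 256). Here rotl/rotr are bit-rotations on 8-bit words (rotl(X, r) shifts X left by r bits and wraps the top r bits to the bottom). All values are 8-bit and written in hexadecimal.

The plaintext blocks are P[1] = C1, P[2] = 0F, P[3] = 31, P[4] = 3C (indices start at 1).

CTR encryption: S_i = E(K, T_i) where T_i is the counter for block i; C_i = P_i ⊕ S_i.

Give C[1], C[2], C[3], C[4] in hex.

C[1]: T = EE, S = E(K, T) = 2F; C1 ⊕ 2F = EE.
C[2]: T = EF, S = E(K, T) = 6F; 0F ⊕ 6F = 60.
C[3]: T = F0, S = E(K, T) = A8; 31 ⊕ A8 = 99.
C[4]: T = F1, S = E(K, T) = E8; 3C ⊕ E8 = D4.

C[1] = EE, C[2] = 60, C[3] = 99, C[4] = D4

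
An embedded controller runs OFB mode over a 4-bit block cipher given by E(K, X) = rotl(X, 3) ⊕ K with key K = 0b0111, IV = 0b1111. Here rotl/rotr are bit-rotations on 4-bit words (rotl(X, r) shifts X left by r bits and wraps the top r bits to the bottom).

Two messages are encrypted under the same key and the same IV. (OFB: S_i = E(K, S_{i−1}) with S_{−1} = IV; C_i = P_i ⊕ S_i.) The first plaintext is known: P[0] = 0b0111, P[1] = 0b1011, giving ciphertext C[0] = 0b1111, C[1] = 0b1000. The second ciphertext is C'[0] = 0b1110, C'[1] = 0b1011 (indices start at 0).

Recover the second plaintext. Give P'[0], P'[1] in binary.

In OFB with a reused IV, both messages share the same keystream S_i, so C_i ⊕ C'_i = P_i ⊕ P'_i and thus P'_i = P_i ⊕ C_i ⊕ C'_i.
P'[0]: 0b0111 ⊕ 0b1111 ⊕ 0b1110 = 0b0110.
P'[1]: 0b1011 ⊕ 0b1000 ⊕ 0b1011 = 0b1000.

P'[0] = 0b0110, P'[1] = 0b1000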